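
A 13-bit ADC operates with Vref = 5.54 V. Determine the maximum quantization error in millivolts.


The maximum quantization error is +/- LSB/2.
LSB = Vref / 2^n = 5.54 / 8192 = 0.00067627 V
Max error = LSB / 2 = 0.00067627 / 2 = 0.00033813 V
Max error = 0.3381 mV

0.3381 mV


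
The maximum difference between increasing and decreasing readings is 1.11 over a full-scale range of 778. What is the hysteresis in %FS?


Hysteresis = (max difference / full scale) * 100%.
H = (1.11 / 778) * 100
H = 0.143 %FS

0.143 %FS


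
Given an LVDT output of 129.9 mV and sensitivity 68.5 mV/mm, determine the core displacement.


Displacement = Vout / sensitivity.
d = 129.9 / 68.5
d = 1.896 mm

1.896 mm


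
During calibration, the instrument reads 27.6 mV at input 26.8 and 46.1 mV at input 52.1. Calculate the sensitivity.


Sensitivity = (y2 - y1) / (x2 - x1).
S = (46.1 - 27.6) / (52.1 - 26.8)
S = 18.5 / 25.3
S = 0.7312 mV/unit

0.7312 mV/unit


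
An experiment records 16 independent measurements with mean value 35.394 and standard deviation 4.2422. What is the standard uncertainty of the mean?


The standard uncertainty for Type A evaluation is u = s / sqrt(n).
u = 4.2422 / sqrt(16)
u = 4.2422 / 4.0
u = 1.0606

1.0606


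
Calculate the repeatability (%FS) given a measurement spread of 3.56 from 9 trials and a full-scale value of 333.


Repeatability = (spread / full scale) * 100%.
R = (3.56 / 333) * 100
R = 1.069 %FS

1.069 %FS


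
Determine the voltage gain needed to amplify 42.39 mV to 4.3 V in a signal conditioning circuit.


Gain = Vout / Vin (converting to same units).
G = 4.3 V / 42.39 mV
G = 4300.0 mV / 42.39 mV
G = 101.44

101.44


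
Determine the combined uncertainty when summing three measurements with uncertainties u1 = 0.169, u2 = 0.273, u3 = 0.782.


For a sum of independent quantities, uc = sqrt(u1^2 + u2^2 + u3^2).
uc = sqrt(0.169^2 + 0.273^2 + 0.782^2)
uc = sqrt(0.028561 + 0.074529 + 0.611524)
uc = 0.8453

0.8453


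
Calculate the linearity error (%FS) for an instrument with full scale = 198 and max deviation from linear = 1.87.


Linearity error = (max deviation / full scale) * 100%.
Linearity = (1.87 / 198) * 100
Linearity = 0.944 %FS

0.944 %FS


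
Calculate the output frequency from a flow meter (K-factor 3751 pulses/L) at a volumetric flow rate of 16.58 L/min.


Frequency = K * Q / 60 (converting L/min to L/s).
f = 3751 * 16.58 / 60
f = 62191.58 / 60
f = 1036.53 Hz

1036.53 Hz


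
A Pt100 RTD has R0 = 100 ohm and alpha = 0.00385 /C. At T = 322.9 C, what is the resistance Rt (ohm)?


The RTD equation: Rt = R0 * (1 + alpha * T).
Rt = 100 * (1 + 0.00385 * 322.9)
Rt = 100 * (1 + 1.243165)
Rt = 100 * 2.243165
Rt = 224.316 ohm

224.316 ohm


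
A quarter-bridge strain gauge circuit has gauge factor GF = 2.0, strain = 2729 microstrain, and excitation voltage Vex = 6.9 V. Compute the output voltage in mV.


Quarter bridge output: Vout = (GF * epsilon * Vex) / 4.
Vout = (2.0 * 2729e-6 * 6.9) / 4
Vout = 0.0376602 / 4 V
Vout = 0.00941505 V = 9.4151 mV

9.4151 mV


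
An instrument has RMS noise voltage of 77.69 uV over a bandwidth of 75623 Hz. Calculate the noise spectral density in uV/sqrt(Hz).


Noise spectral density = Vrms / sqrt(BW).
NSD = 77.69 / sqrt(75623)
NSD = 77.69 / 274.9964
NSD = 0.2825 uV/sqrt(Hz)

0.2825 uV/sqrt(Hz)


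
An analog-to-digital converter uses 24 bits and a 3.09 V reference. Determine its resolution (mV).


The resolution (LSB) of an ADC is Vref / 2^n.
LSB = 3.09 / 2^24
LSB = 3.09 / 16777216
LSB = 1.8e-07 V = 0.00018418 mV

0.00018418 mV


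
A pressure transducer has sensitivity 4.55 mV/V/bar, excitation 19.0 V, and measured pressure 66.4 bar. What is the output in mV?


Output = sensitivity * Vex * P.
Vout = 4.55 * 19.0 * 66.4
Vout = 86.45 * 66.4
Vout = 5740.28 mV

5740.28 mV


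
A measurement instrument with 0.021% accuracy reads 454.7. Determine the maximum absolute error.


Absolute error = (accuracy% / 100) * reading.
Error = (0.021 / 100) * 454.7
Error = 0.00021 * 454.7
Error = 0.0955

0.0955


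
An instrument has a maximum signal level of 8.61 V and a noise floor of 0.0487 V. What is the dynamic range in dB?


Dynamic range = 20 * log10(Vmax / Vnoise).
DR = 20 * log10(8.61 / 0.0487)
DR = 20 * log10(176.8)
DR = 44.95 dB

44.95 dB


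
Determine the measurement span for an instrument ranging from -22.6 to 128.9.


Span = upper range - lower range.
Span = 128.9 - (-22.6)
Span = 151.5

151.5


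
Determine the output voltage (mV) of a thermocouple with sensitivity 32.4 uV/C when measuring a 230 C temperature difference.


The thermocouple output V = sensitivity * dT.
V = 32.4 uV/C * 230 C
V = 7452.0 uV
V = 7.452 mV

7.452 mV


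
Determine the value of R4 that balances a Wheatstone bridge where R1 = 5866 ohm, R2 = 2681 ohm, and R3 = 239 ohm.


At balance: R1*R4 = R2*R3, so R4 = R2*R3/R1.
R4 = 2681 * 239 / 5866
R4 = 640759 / 5866
R4 = 109.23 ohm

109.23 ohm


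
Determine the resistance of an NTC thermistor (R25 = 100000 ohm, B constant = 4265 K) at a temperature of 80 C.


NTC thermistor equation: Rt = R25 * exp(B * (1/T - 1/T25)).
T in Kelvin: 353.15 K, T25 = 298.15 K
1/T - 1/T25 = 1/353.15 - 1/298.15 = -0.00052236
B * (1/T - 1/T25) = 4265 * -0.00052236 = -2.2279
Rt = 100000 * exp(-2.2279) = 10775.9 ohm

10775.9 ohm


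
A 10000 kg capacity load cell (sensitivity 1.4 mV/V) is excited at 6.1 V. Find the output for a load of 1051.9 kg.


Vout = rated_output * Vex * (load / capacity).
Vout = 1.4 * 6.1 * (1051.9 / 10000)
Vout = 1.4 * 6.1 * 0.10519
Vout = 0.898 mV

0.898 mV


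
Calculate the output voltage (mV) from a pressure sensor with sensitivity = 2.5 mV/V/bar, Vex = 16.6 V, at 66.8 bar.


Output = sensitivity * Vex * P.
Vout = 2.5 * 16.6 * 66.8
Vout = 41.5 * 66.8
Vout = 2772.2 mV

2772.2 mV


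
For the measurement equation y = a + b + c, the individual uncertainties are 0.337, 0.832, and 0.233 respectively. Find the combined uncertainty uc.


For a sum of independent quantities, uc = sqrt(u1^2 + u2^2 + u3^2).
uc = sqrt(0.337^2 + 0.832^2 + 0.233^2)
uc = sqrt(0.113569 + 0.692224 + 0.054289)
uc = 0.9274

0.9274


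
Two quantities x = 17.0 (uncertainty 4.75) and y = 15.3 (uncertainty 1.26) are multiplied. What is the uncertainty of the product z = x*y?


For a product z = x*y, the relative uncertainty is:
uz/z = sqrt((ux/x)^2 + (uy/y)^2)
Relative uncertainties: ux/x = 4.75/17.0 = 0.279412
uy/y = 1.26/15.3 = 0.082353
z = 17.0 * 15.3 = 260.1
uz = 260.1 * sqrt(0.279412^2 + 0.082353^2) = 75.766

75.766


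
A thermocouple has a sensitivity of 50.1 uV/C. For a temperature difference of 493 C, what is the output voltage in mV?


The thermocouple output V = sensitivity * dT.
V = 50.1 uV/C * 493 C
V = 24699.3 uV
V = 24.699 mV

24.699 mV


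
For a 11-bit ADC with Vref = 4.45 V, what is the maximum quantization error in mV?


The maximum quantization error is +/- LSB/2.
LSB = Vref / 2^n = 4.45 / 2048 = 0.00217285 V
Max error = LSB / 2 = 0.00217285 / 2 = 0.00108643 V
Max error = 1.0864 mV

1.0864 mV


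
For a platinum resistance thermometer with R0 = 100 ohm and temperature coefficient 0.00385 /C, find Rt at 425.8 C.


The RTD equation: Rt = R0 * (1 + alpha * T).
Rt = 100 * (1 + 0.00385 * 425.8)
Rt = 100 * (1 + 1.63933)
Rt = 100 * 2.63933
Rt = 263.933 ohm

263.933 ohm


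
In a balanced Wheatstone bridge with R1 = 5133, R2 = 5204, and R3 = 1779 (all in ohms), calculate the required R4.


At balance: R1*R4 = R2*R3, so R4 = R2*R3/R1.
R4 = 5204 * 1779 / 5133
R4 = 9257916 / 5133
R4 = 1803.61 ohm

1803.61 ohm


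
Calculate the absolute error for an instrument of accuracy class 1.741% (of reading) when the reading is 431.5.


Absolute error = (accuracy% / 100) * reading.
Error = (1.741 / 100) * 431.5
Error = 0.01741 * 431.5
Error = 7.5124

7.5124


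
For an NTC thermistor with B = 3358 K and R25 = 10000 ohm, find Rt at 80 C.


NTC thermistor equation: Rt = R25 * exp(B * (1/T - 1/T25)).
T in Kelvin: 353.15 K, T25 = 298.15 K
1/T - 1/T25 = 1/353.15 - 1/298.15 = -0.00052236
B * (1/T - 1/T25) = 3358 * -0.00052236 = -1.7541
Rt = 10000 * exp(-1.7541) = 1730.7 ohm

1730.7 ohm


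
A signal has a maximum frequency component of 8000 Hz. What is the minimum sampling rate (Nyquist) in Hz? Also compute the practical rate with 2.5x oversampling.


By Nyquist theorem, fs_min = 2 * fmax.
fs_min = 2 * 8000 = 16000 Hz
Practical rate = 2.5 * fs_min = 2.5 * 16000 = 40000 Hz

fs_min = 16000 Hz, fs_practical = 40000 Hz


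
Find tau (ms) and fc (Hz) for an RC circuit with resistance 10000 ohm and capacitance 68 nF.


Time constant: tau = R * C.
tau = 10000 * 6.80e-08 = 0.00068 s
tau = 0.68 ms
Cutoff frequency: fc = 1 / (2*pi*R*C).
fc = 1 / (2*pi*0.00068) = 234.05 Hz

tau = 0.68 ms, fc = 234.05 Hz


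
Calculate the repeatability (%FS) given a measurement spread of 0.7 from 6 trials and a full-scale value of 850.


Repeatability = (spread / full scale) * 100%.
R = (0.7 / 850) * 100
R = 0.082 %FS

0.082 %FS


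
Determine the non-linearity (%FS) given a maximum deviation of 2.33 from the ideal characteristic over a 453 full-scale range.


Linearity error = (max deviation / full scale) * 100%.
Linearity = (2.33 / 453) * 100
Linearity = 0.514 %FS

0.514 %FS


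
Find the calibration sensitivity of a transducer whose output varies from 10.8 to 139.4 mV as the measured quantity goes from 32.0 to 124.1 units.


Sensitivity = (y2 - y1) / (x2 - x1).
S = (139.4 - 10.8) / (124.1 - 32.0)
S = 128.6 / 92.1
S = 1.3963 mV/unit

1.3963 mV/unit


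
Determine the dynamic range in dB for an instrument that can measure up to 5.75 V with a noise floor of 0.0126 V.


Dynamic range = 20 * log10(Vmax / Vnoise).
DR = 20 * log10(5.75 / 0.0126)
DR = 20 * log10(456.35)
DR = 53.19 dB

53.19 dB


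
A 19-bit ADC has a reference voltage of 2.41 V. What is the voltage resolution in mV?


The resolution (LSB) of an ADC is Vref / 2^n.
LSB = 2.41 / 2^19
LSB = 2.41 / 524288
LSB = 4.6e-06 V = 0.00459671 mV

0.00459671 mV


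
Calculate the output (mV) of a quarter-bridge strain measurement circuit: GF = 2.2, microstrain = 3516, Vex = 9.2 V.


Quarter bridge output: Vout = (GF * epsilon * Vex) / 4.
Vout = (2.2 * 3516e-6 * 9.2) / 4
Vout = 0.07116384 / 4 V
Vout = 0.01779096 V = 17.791 mV

17.791 mV


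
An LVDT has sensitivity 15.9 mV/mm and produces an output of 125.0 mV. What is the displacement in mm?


Displacement = Vout / sensitivity.
d = 125.0 / 15.9
d = 7.862 mm

7.862 mm


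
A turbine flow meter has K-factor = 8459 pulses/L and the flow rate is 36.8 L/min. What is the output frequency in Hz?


Frequency = K * Q / 60 (converting L/min to L/s).
f = 8459 * 36.8 / 60
f = 311291.2 / 60
f = 5188.19 Hz

5188.19 Hz


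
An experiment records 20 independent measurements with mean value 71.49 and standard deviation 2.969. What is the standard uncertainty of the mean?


The standard uncertainty for Type A evaluation is u = s / sqrt(n).
u = 2.969 / sqrt(20)
u = 2.969 / 4.4721
u = 0.6639

0.6639


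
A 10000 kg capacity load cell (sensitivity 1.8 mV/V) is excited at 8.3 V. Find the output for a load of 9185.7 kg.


Vout = rated_output * Vex * (load / capacity).
Vout = 1.8 * 8.3 * (9185.7 / 10000)
Vout = 1.8 * 8.3 * 0.91857
Vout = 13.723 mV

13.723 mV


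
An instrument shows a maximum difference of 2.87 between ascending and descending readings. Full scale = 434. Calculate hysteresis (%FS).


Hysteresis = (max difference / full scale) * 100%.
H = (2.87 / 434) * 100
H = 0.661 %FS

0.661 %FS


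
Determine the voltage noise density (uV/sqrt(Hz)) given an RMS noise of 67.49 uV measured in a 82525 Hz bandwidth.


Noise spectral density = Vrms / sqrt(BW).
NSD = 67.49 / sqrt(82525)
NSD = 67.49 / 287.2716
NSD = 0.2349 uV/sqrt(Hz)

0.2349 uV/sqrt(Hz)


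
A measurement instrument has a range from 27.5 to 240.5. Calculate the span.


Span = upper range - lower range.
Span = 240.5 - (27.5)
Span = 213.0

213.0


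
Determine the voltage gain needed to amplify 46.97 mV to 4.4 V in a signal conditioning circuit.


Gain = Vout / Vin (converting to same units).
G = 4.4 V / 46.97 mV
G = 4400.0 mV / 46.97 mV
G = 93.68

93.68


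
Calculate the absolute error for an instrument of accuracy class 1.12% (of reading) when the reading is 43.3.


Absolute error = (accuracy% / 100) * reading.
Error = (1.12 / 100) * 43.3
Error = 0.0112 * 43.3
Error = 0.485

0.485


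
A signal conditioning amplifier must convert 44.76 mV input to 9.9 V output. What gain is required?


Gain = Vout / Vin (converting to same units).
G = 9.9 V / 44.76 mV
G = 9900.0 mV / 44.76 mV
G = 221.18

221.18


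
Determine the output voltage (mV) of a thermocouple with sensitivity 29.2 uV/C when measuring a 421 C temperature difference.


The thermocouple output V = sensitivity * dT.
V = 29.2 uV/C * 421 C
V = 12293.2 uV
V = 12.293 mV

12.293 mV


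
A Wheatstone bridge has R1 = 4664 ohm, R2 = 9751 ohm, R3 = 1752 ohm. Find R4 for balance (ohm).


At balance: R1*R4 = R2*R3, so R4 = R2*R3/R1.
R4 = 9751 * 1752 / 4664
R4 = 17083752 / 4664
R4 = 3662.9 ohm

3662.9 ohm


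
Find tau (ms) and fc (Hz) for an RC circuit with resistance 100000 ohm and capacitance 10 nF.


Time constant: tau = R * C.
tau = 100000 * 1.00e-08 = 0.001 s
tau = 1.0 ms
Cutoff frequency: fc = 1 / (2*pi*R*C).
fc = 1 / (2*pi*0.001) = 159.15 Hz

tau = 1.0 ms, fc = 159.15 Hz


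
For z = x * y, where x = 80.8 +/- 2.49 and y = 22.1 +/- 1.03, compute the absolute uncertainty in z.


For a product z = x*y, the relative uncertainty is:
uz/z = sqrt((ux/x)^2 + (uy/y)^2)
Relative uncertainties: ux/x = 2.49/80.8 = 0.030817
uy/y = 1.03/22.1 = 0.046606
z = 80.8 * 22.1 = 1785.7
uz = 1785.7 * sqrt(0.030817^2 + 0.046606^2) = 99.772

99.772


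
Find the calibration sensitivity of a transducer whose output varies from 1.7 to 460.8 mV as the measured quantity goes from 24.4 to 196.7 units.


Sensitivity = (y2 - y1) / (x2 - x1).
S = (460.8 - 1.7) / (196.7 - 24.4)
S = 459.1 / 172.3
S = 2.6645 mV/unit

2.6645 mV/unit


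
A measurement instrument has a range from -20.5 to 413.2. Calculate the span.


Span = upper range - lower range.
Span = 413.2 - (-20.5)
Span = 433.7

433.7


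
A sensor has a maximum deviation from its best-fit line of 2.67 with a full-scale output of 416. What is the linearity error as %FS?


Linearity error = (max deviation / full scale) * 100%.
Linearity = (2.67 / 416) * 100
Linearity = 0.642 %FS

0.642 %FS


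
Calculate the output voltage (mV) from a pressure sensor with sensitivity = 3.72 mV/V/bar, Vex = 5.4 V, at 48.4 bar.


Output = sensitivity * Vex * P.
Vout = 3.72 * 5.4 * 48.4
Vout = 20.088 * 48.4
Vout = 972.26 mV

972.26 mV


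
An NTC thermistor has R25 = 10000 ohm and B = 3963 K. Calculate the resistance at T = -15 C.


NTC thermistor equation: Rt = R25 * exp(B * (1/T - 1/T25)).
T in Kelvin: 258.15 K, T25 = 298.15 K
1/T - 1/T25 = 1/258.15 - 1/298.15 = 0.0005197
B * (1/T - 1/T25) = 3963 * 0.0005197 = 2.0596
Rt = 10000 * exp(2.0596) = 78426.2 ohm

78426.2 ohm


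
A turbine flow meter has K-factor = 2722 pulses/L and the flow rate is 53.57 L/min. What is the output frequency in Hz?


Frequency = K * Q / 60 (converting L/min to L/s).
f = 2722 * 53.57 / 60
f = 145817.54 / 60
f = 2430.29 Hz

2430.29 Hz


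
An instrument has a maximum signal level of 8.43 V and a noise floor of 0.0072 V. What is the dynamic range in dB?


Dynamic range = 20 * log10(Vmax / Vnoise).
DR = 20 * log10(8.43 / 0.0072)
DR = 20 * log10(1170.83)
DR = 61.37 dB

61.37 dB


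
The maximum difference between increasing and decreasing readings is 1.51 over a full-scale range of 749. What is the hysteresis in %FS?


Hysteresis = (max difference / full scale) * 100%.
H = (1.51 / 749) * 100
H = 0.202 %FS

0.202 %FS


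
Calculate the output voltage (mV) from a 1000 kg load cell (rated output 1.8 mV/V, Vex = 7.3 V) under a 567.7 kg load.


Vout = rated_output * Vex * (load / capacity).
Vout = 1.8 * 7.3 * (567.7 / 1000)
Vout = 1.8 * 7.3 * 0.5677
Vout = 7.46 mV

7.46 mV


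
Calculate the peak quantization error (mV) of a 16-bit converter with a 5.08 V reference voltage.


The maximum quantization error is +/- LSB/2.
LSB = Vref / 2^n = 5.08 / 65536 = 7.751e-05 V
Max error = LSB / 2 = 7.751e-05 / 2 = 3.876e-05 V
Max error = 0.0388 mV

0.0388 mV


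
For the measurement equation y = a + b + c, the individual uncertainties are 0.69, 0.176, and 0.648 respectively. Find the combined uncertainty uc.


For a sum of independent quantities, uc = sqrt(u1^2 + u2^2 + u3^2).
uc = sqrt(0.69^2 + 0.176^2 + 0.648^2)
uc = sqrt(0.4761 + 0.030976 + 0.419904)
uc = 0.9628

0.9628


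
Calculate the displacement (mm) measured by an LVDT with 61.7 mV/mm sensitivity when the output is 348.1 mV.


Displacement = Vout / sensitivity.
d = 348.1 / 61.7
d = 5.642 mm

5.642 mm


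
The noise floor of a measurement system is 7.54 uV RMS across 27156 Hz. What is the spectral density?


Noise spectral density = Vrms / sqrt(BW).
NSD = 7.54 / sqrt(27156)
NSD = 7.54 / 164.7908
NSD = 0.0458 uV/sqrt(Hz)

0.0458 uV/sqrt(Hz)


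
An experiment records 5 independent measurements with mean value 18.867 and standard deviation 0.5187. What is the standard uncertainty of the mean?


The standard uncertainty for Type A evaluation is u = s / sqrt(n).
u = 0.5187 / sqrt(5)
u = 0.5187 / 2.2361
u = 0.232

0.232


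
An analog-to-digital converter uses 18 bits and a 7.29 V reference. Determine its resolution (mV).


The resolution (LSB) of an ADC is Vref / 2^n.
LSB = 7.29 / 2^18
LSB = 7.29 / 262144
LSB = 2.781e-05 V = 0.02780914 mV

0.02780914 mV


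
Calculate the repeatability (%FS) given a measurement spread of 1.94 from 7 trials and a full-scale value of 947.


Repeatability = (spread / full scale) * 100%.
R = (1.94 / 947) * 100
R = 0.205 %FS

0.205 %FS


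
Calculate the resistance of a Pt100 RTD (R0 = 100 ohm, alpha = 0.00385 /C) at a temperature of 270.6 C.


The RTD equation: Rt = R0 * (1 + alpha * T).
Rt = 100 * (1 + 0.00385 * 270.6)
Rt = 100 * (1 + 1.04181)
Rt = 100 * 2.04181
Rt = 204.181 ohm

204.181 ohm


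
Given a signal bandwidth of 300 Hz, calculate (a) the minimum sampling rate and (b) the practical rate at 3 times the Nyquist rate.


By Nyquist theorem, fs_min = 2 * fmax.
fs_min = 2 * 300 = 600 Hz
Practical rate = 3 * fs_min = 3 * 600 = 1800 Hz

fs_min = 600 Hz, fs_practical = 1800 Hz


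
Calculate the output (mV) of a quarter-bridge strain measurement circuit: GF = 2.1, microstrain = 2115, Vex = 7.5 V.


Quarter bridge output: Vout = (GF * epsilon * Vex) / 4.
Vout = (2.1 * 2115e-6 * 7.5) / 4
Vout = 0.03331125 / 4 V
Vout = 0.00832781 V = 8.3278 mV

8.3278 mV


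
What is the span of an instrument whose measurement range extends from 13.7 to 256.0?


Span = upper range - lower range.
Span = 256.0 - (13.7)
Span = 242.3

242.3


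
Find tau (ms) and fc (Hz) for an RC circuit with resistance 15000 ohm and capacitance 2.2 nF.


Time constant: tau = R * C.
tau = 15000 * 2.20e-09 = 3.3e-05 s
tau = 0.033 ms
Cutoff frequency: fc = 1 / (2*pi*R*C).
fc = 1 / (2*pi*3.3e-05) = 4822.88 Hz

tau = 0.033 ms, fc = 4822.88 Hz


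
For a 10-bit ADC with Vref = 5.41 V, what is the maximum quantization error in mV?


The maximum quantization error is +/- LSB/2.
LSB = Vref / 2^n = 5.41 / 1024 = 0.0052832 V
Max error = LSB / 2 = 0.0052832 / 2 = 0.0026416 V
Max error = 2.6416 mV

2.6416 mV


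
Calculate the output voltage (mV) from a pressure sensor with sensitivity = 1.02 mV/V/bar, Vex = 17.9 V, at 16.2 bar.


Output = sensitivity * Vex * P.
Vout = 1.02 * 17.9 * 16.2
Vout = 18.258 * 16.2
Vout = 295.78 mV

295.78 mV


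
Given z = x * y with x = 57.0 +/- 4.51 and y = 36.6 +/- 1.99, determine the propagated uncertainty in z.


For a product z = x*y, the relative uncertainty is:
uz/z = sqrt((ux/x)^2 + (uy/y)^2)
Relative uncertainties: ux/x = 4.51/57.0 = 0.079123
uy/y = 1.99/36.6 = 0.054372
z = 57.0 * 36.6 = 2086.2
uz = 2086.2 * sqrt(0.079123^2 + 0.054372^2) = 200.283

200.283


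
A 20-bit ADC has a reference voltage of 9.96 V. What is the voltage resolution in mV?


The resolution (LSB) of an ADC is Vref / 2^n.
LSB = 9.96 / 2^20
LSB = 9.96 / 1048576
LSB = 9.5e-06 V = 0.0094986 mV

0.0094986 mV


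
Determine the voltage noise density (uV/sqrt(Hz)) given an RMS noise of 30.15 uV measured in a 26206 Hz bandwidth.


Noise spectral density = Vrms / sqrt(BW).
NSD = 30.15 / sqrt(26206)
NSD = 30.15 / 161.8827
NSD = 0.1862 uV/sqrt(Hz)

0.1862 uV/sqrt(Hz)


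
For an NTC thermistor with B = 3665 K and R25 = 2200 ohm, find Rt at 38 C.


NTC thermistor equation: Rt = R25 * exp(B * (1/T - 1/T25)).
T in Kelvin: 311.15 K, T25 = 298.15 K
1/T - 1/T25 = 1/311.15 - 1/298.15 = -0.00014013
B * (1/T - 1/T25) = 3665 * -0.00014013 = -0.5136
Rt = 2200 * exp(-0.5136) = 1316.4 ohm

1316.4 ohm


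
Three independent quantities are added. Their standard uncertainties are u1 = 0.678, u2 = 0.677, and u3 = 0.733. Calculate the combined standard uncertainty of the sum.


For a sum of independent quantities, uc = sqrt(u1^2 + u2^2 + u3^2).
uc = sqrt(0.678^2 + 0.677^2 + 0.733^2)
uc = sqrt(0.459684 + 0.458329 + 0.537289)
uc = 1.2064

1.2064


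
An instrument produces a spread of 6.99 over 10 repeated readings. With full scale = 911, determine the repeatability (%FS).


Repeatability = (spread / full scale) * 100%.
R = (6.99 / 911) * 100
R = 0.767 %FS

0.767 %FS


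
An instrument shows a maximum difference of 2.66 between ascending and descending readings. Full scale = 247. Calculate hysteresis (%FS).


Hysteresis = (max difference / full scale) * 100%.
H = (2.66 / 247) * 100
H = 1.077 %FS

1.077 %FS


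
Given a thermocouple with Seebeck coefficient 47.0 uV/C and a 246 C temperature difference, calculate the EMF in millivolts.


The thermocouple output V = sensitivity * dT.
V = 47.0 uV/C * 246 C
V = 11562.0 uV
V = 11.562 mV

11.562 mV


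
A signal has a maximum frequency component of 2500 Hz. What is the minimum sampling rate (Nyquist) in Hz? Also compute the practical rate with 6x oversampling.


By Nyquist theorem, fs_min = 2 * fmax.
fs_min = 2 * 2500 = 5000 Hz
Practical rate = 6 * fs_min = 6 * 5000 = 30000 Hz

fs_min = 5000 Hz, fs_practical = 30000 Hz


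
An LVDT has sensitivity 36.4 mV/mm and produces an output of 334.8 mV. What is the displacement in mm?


Displacement = Vout / sensitivity.
d = 334.8 / 36.4
d = 9.198 mm

9.198 mm


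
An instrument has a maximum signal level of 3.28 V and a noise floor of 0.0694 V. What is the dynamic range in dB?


Dynamic range = 20 * log10(Vmax / Vnoise).
DR = 20 * log10(3.28 / 0.0694)
DR = 20 * log10(47.26)
DR = 33.49 dB

33.49 dB


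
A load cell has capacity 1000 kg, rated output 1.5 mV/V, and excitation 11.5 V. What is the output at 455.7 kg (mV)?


Vout = rated_output * Vex * (load / capacity).
Vout = 1.5 * 11.5 * (455.7 / 1000)
Vout = 1.5 * 11.5 * 0.4557
Vout = 7.861 mV

7.861 mV


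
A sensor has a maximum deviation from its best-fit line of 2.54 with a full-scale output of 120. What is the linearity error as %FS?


Linearity error = (max deviation / full scale) * 100%.
Linearity = (2.54 / 120) * 100
Linearity = 2.117 %FS

2.117 %FS


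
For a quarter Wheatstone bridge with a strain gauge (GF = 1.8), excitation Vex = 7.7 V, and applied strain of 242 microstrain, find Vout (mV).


Quarter bridge output: Vout = (GF * epsilon * Vex) / 4.
Vout = (1.8 * 242e-6 * 7.7) / 4
Vout = 0.00335412 / 4 V
Vout = 0.00083853 V = 0.8385 mV

0.8385 mV


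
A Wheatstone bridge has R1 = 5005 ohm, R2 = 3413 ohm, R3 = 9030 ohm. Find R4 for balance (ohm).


At balance: R1*R4 = R2*R3, so R4 = R2*R3/R1.
R4 = 3413 * 9030 / 5005
R4 = 30819390 / 5005
R4 = 6157.72 ohm

6157.72 ohm


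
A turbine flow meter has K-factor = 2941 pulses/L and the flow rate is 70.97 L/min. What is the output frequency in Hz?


Frequency = K * Q / 60 (converting L/min to L/s).
f = 2941 * 70.97 / 60
f = 208722.77 / 60
f = 3478.71 Hz

3478.71 Hz


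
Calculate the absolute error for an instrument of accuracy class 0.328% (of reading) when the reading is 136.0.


Absolute error = (accuracy% / 100) * reading.
Error = (0.328 / 100) * 136.0
Error = 0.00328 * 136.0
Error = 0.4461

0.4461


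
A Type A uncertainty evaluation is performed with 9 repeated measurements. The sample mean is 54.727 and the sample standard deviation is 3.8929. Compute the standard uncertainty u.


The standard uncertainty for Type A evaluation is u = s / sqrt(n).
u = 3.8929 / sqrt(9)
u = 3.8929 / 3.0
u = 1.2976

1.2976


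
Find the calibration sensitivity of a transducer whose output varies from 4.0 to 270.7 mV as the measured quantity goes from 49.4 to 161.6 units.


Sensitivity = (y2 - y1) / (x2 - x1).
S = (270.7 - 4.0) / (161.6 - 49.4)
S = 266.7 / 112.2
S = 2.377 mV/unit

2.377 mV/unit


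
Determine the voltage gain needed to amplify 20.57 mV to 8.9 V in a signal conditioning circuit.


Gain = Vout / Vin (converting to same units).
G = 8.9 V / 20.57 mV
G = 8900.0 mV / 20.57 mV
G = 432.67

432.67


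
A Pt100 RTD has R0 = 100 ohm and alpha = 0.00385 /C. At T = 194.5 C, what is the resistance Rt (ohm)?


The RTD equation: Rt = R0 * (1 + alpha * T).
Rt = 100 * (1 + 0.00385 * 194.5)
Rt = 100 * (1 + 0.748825)
Rt = 100 * 1.748825
Rt = 174.882 ohm

174.882 ohm


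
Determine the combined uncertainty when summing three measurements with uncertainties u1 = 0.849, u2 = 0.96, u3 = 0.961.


For a sum of independent quantities, uc = sqrt(u1^2 + u2^2 + u3^2).
uc = sqrt(0.849^2 + 0.96^2 + 0.961^2)
uc = sqrt(0.720801 + 0.9216 + 0.923521)
uc = 1.6018

1.6018


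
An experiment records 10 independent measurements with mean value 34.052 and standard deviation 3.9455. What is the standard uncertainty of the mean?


The standard uncertainty for Type A evaluation is u = s / sqrt(n).
u = 3.9455 / sqrt(10)
u = 3.9455 / 3.1623
u = 1.2477

1.2477


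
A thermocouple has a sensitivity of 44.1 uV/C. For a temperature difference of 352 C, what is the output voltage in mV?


The thermocouple output V = sensitivity * dT.
V = 44.1 uV/C * 352 C
V = 15523.2 uV
V = 15.523 mV

15.523 mV


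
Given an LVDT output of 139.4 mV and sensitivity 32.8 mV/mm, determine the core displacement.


Displacement = Vout / sensitivity.
d = 139.4 / 32.8
d = 4.25 mm

4.25 mm


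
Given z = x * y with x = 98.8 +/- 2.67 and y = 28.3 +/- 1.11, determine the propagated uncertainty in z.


For a product z = x*y, the relative uncertainty is:
uz/z = sqrt((ux/x)^2 + (uy/y)^2)
Relative uncertainties: ux/x = 2.67/98.8 = 0.027024
uy/y = 1.11/28.3 = 0.039223
z = 98.8 * 28.3 = 2796.0
uz = 2796.0 * sqrt(0.027024^2 + 0.039223^2) = 133.179

133.179


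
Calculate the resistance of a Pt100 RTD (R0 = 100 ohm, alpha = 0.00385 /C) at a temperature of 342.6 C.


The RTD equation: Rt = R0 * (1 + alpha * T).
Rt = 100 * (1 + 0.00385 * 342.6)
Rt = 100 * (1 + 1.31901)
Rt = 100 * 2.31901
Rt = 231.901 ohm

231.901 ohm


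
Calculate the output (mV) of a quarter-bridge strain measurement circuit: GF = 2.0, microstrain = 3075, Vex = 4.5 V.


Quarter bridge output: Vout = (GF * epsilon * Vex) / 4.
Vout = (2.0 * 3075e-6 * 4.5) / 4
Vout = 0.027675 / 4 V
Vout = 0.00691875 V = 6.9188 mV

6.9188 mV


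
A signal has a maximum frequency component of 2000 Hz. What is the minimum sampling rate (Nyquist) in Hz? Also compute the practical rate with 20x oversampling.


By Nyquist theorem, fs_min = 2 * fmax.
fs_min = 2 * 2000 = 4000 Hz
Practical rate = 20 * fs_min = 20 * 4000 = 80000 Hz

fs_min = 4000 Hz, fs_practical = 80000 Hz


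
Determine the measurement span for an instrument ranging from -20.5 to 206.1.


Span = upper range - lower range.
Span = 206.1 - (-20.5)
Span = 226.6

226.6


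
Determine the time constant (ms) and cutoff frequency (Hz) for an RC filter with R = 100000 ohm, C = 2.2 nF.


Time constant: tau = R * C.
tau = 100000 * 2.20e-09 = 0.00022 s
tau = 0.22 ms
Cutoff frequency: fc = 1 / (2*pi*R*C).
fc = 1 / (2*pi*0.00022) = 723.43 Hz

tau = 0.22 ms, fc = 723.43 Hz


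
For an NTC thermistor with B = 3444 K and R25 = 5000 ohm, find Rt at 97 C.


NTC thermistor equation: Rt = R25 * exp(B * (1/T - 1/T25)).
T in Kelvin: 370.15 K, T25 = 298.15 K
1/T - 1/T25 = 1/370.15 - 1/298.15 = -0.00065241
B * (1/T - 1/T25) = 3444 * -0.00065241 = -2.2469
Rt = 5000 * exp(-2.2469) = 528.6 ohm

528.6 ohm


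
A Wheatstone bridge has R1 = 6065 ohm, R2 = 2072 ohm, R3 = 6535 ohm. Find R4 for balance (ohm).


At balance: R1*R4 = R2*R3, so R4 = R2*R3/R1.
R4 = 2072 * 6535 / 6065
R4 = 13540520 / 6065
R4 = 2232.57 ohm

2232.57 ohm


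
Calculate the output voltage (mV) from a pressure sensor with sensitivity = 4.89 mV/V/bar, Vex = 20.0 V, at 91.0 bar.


Output = sensitivity * Vex * P.
Vout = 4.89 * 20.0 * 91.0
Vout = 97.8 * 91.0
Vout = 8899.8 mV

8899.8 mV


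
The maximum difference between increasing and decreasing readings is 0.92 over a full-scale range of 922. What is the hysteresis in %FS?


Hysteresis = (max difference / full scale) * 100%.
H = (0.92 / 922) * 100
H = 0.1 %FS

0.1 %FS


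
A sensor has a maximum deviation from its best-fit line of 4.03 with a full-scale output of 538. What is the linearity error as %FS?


Linearity error = (max deviation / full scale) * 100%.
Linearity = (4.03 / 538) * 100
Linearity = 0.749 %FS

0.749 %FS


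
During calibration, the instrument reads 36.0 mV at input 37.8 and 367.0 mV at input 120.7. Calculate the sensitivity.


Sensitivity = (y2 - y1) / (x2 - x1).
S = (367.0 - 36.0) / (120.7 - 37.8)
S = 331.0 / 82.9
S = 3.9928 mV/unit

3.9928 mV/unit


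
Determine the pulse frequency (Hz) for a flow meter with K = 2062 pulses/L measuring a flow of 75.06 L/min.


Frequency = K * Q / 60 (converting L/min to L/s).
f = 2062 * 75.06 / 60
f = 154773.72 / 60
f = 2579.56 Hz

2579.56 Hz


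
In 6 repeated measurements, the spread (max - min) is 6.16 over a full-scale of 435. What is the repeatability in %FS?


Repeatability = (spread / full scale) * 100%.
R = (6.16 / 435) * 100
R = 1.416 %FS

1.416 %FS


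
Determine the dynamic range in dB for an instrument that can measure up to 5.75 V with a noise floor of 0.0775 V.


Dynamic range = 20 * log10(Vmax / Vnoise).
DR = 20 * log10(5.75 / 0.0775)
DR = 20 * log10(74.19)
DR = 37.41 dB

37.41 dB


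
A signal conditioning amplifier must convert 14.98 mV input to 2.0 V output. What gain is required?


Gain = Vout / Vin (converting to same units).
G = 2.0 V / 14.98 mV
G = 2000.0 mV / 14.98 mV
G = 133.51

133.51


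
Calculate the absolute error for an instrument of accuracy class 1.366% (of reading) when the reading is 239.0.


Absolute error = (accuracy% / 100) * reading.
Error = (1.366 / 100) * 239.0
Error = 0.01366 * 239.0
Error = 3.2647

3.2647


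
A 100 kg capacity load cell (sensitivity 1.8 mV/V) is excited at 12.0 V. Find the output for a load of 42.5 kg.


Vout = rated_output * Vex * (load / capacity).
Vout = 1.8 * 12.0 * (42.5 / 100)
Vout = 1.8 * 12.0 * 0.425
Vout = 9.18 mV

9.18 mV


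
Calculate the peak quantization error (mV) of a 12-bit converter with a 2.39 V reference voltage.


The maximum quantization error is +/- LSB/2.
LSB = Vref / 2^n = 2.39 / 4096 = 0.0005835 V
Max error = LSB / 2 = 0.0005835 / 2 = 0.00029175 V
Max error = 0.2917 mV

0.2917 mV


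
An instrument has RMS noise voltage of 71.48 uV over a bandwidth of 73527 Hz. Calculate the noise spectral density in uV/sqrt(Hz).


Noise spectral density = Vrms / sqrt(BW).
NSD = 71.48 / sqrt(73527)
NSD = 71.48 / 271.1586
NSD = 0.2636 uV/sqrt(Hz)

0.2636 uV/sqrt(Hz)


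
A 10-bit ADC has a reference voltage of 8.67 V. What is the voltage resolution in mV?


The resolution (LSB) of an ADC is Vref / 2^n.
LSB = 8.67 / 2^10
LSB = 8.67 / 1024
LSB = 0.0084668 V = 8.46679688 mV

8.46679688 mV


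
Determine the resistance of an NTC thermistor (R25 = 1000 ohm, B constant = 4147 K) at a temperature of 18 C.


NTC thermistor equation: Rt = R25 * exp(B * (1/T - 1/T25)).
T in Kelvin: 291.15 K, T25 = 298.15 K
1/T - 1/T25 = 1/291.15 - 1/298.15 = 8.064e-05
B * (1/T - 1/T25) = 4147 * 8.064e-05 = 0.3344
Rt = 1000 * exp(0.3344) = 1397.1 ohm

1397.1 ohm


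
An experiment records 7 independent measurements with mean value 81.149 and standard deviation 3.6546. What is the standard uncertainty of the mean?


The standard uncertainty for Type A evaluation is u = s / sqrt(n).
u = 3.6546 / sqrt(7)
u = 3.6546 / 2.6458
u = 1.3813

1.3813


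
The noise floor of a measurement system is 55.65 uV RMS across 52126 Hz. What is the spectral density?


Noise spectral density = Vrms / sqrt(BW).
NSD = 55.65 / sqrt(52126)
NSD = 55.65 / 228.3112
NSD = 0.2437 uV/sqrt(Hz)

0.2437 uV/sqrt(Hz)


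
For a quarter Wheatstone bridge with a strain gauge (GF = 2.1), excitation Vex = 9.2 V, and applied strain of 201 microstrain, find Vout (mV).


Quarter bridge output: Vout = (GF * epsilon * Vex) / 4.
Vout = (2.1 * 201e-6 * 9.2) / 4
Vout = 0.00388332 / 4 V
Vout = 0.00097083 V = 0.9708 mV

0.9708 mV


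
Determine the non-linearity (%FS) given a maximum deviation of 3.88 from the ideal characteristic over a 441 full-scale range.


Linearity error = (max deviation / full scale) * 100%.
Linearity = (3.88 / 441) * 100
Linearity = 0.88 %FS

0.88 %FS


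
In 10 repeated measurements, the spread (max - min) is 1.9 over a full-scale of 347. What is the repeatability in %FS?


Repeatability = (spread / full scale) * 100%.
R = (1.9 / 347) * 100
R = 0.548 %FS

0.548 %FS


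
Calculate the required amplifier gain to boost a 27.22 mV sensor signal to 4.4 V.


Gain = Vout / Vin (converting to same units).
G = 4.4 V / 27.22 mV
G = 4400.0 mV / 27.22 mV
G = 161.65

161.65


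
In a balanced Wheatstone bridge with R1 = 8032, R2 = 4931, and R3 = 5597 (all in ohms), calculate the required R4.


At balance: R1*R4 = R2*R3, so R4 = R2*R3/R1.
R4 = 4931 * 5597 / 8032
R4 = 27598807 / 8032
R4 = 3436.11 ohm

3436.11 ohm


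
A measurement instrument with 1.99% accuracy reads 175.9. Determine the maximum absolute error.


Absolute error = (accuracy% / 100) * reading.
Error = (1.99 / 100) * 175.9
Error = 0.0199 * 175.9
Error = 3.5004

3.5004


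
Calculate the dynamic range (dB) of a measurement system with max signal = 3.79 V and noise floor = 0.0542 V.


Dynamic range = 20 * log10(Vmax / Vnoise).
DR = 20 * log10(3.79 / 0.0542)
DR = 20 * log10(69.93)
DR = 36.89 dB

36.89 dB


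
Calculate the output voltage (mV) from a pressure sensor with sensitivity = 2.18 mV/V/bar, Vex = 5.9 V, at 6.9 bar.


Output = sensitivity * Vex * P.
Vout = 2.18 * 5.9 * 6.9
Vout = 12.862 * 6.9
Vout = 88.75 mV

88.75 mV


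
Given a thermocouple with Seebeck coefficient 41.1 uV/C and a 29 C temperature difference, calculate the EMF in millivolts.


The thermocouple output V = sensitivity * dT.
V = 41.1 uV/C * 29 C
V = 1191.9 uV
V = 1.192 mV

1.192 mV


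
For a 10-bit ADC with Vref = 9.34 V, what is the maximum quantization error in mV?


The maximum quantization error is +/- LSB/2.
LSB = Vref / 2^n = 9.34 / 1024 = 0.00912109 V
Max error = LSB / 2 = 0.00912109 / 2 = 0.00456055 V
Max error = 4.5605 mV

4.5605 mV


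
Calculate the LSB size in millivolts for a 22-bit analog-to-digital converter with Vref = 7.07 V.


The resolution (LSB) of an ADC is Vref / 2^n.
LSB = 7.07 / 2^22
LSB = 7.07 / 4194304
LSB = 1.69e-06 V = 0.00168562 mV

0.00168562 mV


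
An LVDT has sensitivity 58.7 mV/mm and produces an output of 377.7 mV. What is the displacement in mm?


Displacement = Vout / sensitivity.
d = 377.7 / 58.7
d = 6.434 mm

6.434 mm


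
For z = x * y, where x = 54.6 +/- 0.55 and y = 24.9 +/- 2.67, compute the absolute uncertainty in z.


For a product z = x*y, the relative uncertainty is:
uz/z = sqrt((ux/x)^2 + (uy/y)^2)
Relative uncertainties: ux/x = 0.55/54.6 = 0.010073
uy/y = 2.67/24.9 = 0.107229
z = 54.6 * 24.9 = 1359.5
uz = 1359.5 * sqrt(0.010073^2 + 0.107229^2) = 146.424

146.424


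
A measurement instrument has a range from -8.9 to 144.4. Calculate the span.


Span = upper range - lower range.
Span = 144.4 - (-8.9)
Span = 153.3

153.3


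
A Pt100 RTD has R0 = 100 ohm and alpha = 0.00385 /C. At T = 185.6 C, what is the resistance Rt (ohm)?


The RTD equation: Rt = R0 * (1 + alpha * T).
Rt = 100 * (1 + 0.00385 * 185.6)
Rt = 100 * (1 + 0.71456)
Rt = 100 * 1.71456
Rt = 171.456 ohm

171.456 ohm


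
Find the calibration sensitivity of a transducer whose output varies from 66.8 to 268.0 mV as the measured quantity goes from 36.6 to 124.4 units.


Sensitivity = (y2 - y1) / (x2 - x1).
S = (268.0 - 66.8) / (124.4 - 36.6)
S = 201.2 / 87.8
S = 2.2916 mV/unit

2.2916 mV/unit


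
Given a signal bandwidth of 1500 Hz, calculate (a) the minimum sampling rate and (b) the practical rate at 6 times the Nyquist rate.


By Nyquist theorem, fs_min = 2 * fmax.
fs_min = 2 * 1500 = 3000 Hz
Practical rate = 6 * fs_min = 6 * 3000 = 18000 Hz

fs_min = 3000 Hz, fs_practical = 18000 Hz


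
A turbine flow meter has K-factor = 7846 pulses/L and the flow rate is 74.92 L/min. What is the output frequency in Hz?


Frequency = K * Q / 60 (converting L/min to L/s).
f = 7846 * 74.92 / 60
f = 587822.32 / 60
f = 9797.04 Hz

9797.04 Hz


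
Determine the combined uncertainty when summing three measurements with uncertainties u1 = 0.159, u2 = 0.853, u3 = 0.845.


For a sum of independent quantities, uc = sqrt(u1^2 + u2^2 + u3^2).
uc = sqrt(0.159^2 + 0.853^2 + 0.845^2)
uc = sqrt(0.025281 + 0.727609 + 0.714025)
uc = 1.2112

1.2112


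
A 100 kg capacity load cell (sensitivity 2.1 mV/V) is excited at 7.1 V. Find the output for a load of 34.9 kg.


Vout = rated_output * Vex * (load / capacity).
Vout = 2.1 * 7.1 * (34.9 / 100)
Vout = 2.1 * 7.1 * 0.349
Vout = 5.204 mV

5.204 mV


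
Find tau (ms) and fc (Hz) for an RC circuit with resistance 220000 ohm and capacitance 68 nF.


Time constant: tau = R * C.
tau = 220000 * 6.80e-08 = 0.01496 s
tau = 14.96 ms
Cutoff frequency: fc = 1 / (2*pi*R*C).
fc = 1 / (2*pi*0.01496) = 10.64 Hz

tau = 14.96 ms, fc = 10.64 Hz


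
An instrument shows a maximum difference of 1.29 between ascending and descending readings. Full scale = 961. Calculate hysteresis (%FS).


Hysteresis = (max difference / full scale) * 100%.
H = (1.29 / 961) * 100
H = 0.134 %FS

0.134 %FS


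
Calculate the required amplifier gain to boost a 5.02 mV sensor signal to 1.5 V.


Gain = Vout / Vin (converting to same units).
G = 1.5 V / 5.02 mV
G = 1500.0 mV / 5.02 mV
G = 298.8

298.8


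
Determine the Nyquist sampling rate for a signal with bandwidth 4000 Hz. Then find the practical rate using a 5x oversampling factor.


By Nyquist theorem, fs_min = 2 * fmax.
fs_min = 2 * 4000 = 8000 Hz
Practical rate = 5 * fs_min = 5 * 8000 = 40000 Hz

fs_min = 8000 Hz, fs_practical = 40000 Hz


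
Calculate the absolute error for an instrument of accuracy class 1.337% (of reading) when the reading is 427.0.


Absolute error = (accuracy% / 100) * reading.
Error = (1.337 / 100) * 427.0
Error = 0.01337 * 427.0
Error = 5.709

5.709


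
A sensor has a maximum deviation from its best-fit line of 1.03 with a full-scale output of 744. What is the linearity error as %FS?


Linearity error = (max deviation / full scale) * 100%.
Linearity = (1.03 / 744) * 100
Linearity = 0.138 %FS

0.138 %FS


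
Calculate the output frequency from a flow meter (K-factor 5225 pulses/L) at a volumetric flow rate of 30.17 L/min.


Frequency = K * Q / 60 (converting L/min to L/s).
f = 5225 * 30.17 / 60
f = 157638.25 / 60
f = 2627.3 Hz

2627.3 Hz


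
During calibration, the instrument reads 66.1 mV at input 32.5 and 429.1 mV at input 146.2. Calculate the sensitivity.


Sensitivity = (y2 - y1) / (x2 - x1).
S = (429.1 - 66.1) / (146.2 - 32.5)
S = 363.0 / 113.7
S = 3.1926 mV/unit

3.1926 mV/unit
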